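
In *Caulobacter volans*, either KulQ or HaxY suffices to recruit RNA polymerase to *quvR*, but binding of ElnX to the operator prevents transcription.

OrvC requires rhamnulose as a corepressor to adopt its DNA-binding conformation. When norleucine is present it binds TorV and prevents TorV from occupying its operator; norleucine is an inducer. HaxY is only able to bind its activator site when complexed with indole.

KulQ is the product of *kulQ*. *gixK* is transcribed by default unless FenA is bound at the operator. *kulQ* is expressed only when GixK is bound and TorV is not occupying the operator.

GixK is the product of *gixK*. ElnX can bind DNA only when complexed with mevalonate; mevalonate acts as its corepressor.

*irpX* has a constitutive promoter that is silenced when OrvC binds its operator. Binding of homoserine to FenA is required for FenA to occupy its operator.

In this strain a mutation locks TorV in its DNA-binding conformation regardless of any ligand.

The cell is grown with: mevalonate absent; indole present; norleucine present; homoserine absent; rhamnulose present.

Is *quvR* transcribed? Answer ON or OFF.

Homoserine is absent, so FenA is inactive.
With no repressor bound, *gixK* is transcribed.
So GixK is produced and active.
TorV is constitutively active in this strain.
With repressor TorV bound, *kulQ* is not transcribed.
So KulQ is not produced.
Indole is present, so HaxY is active.
Mevalonate is absent, so ElnX is inactive.
Activator HaxY is present, so *quvR* is transcribed.

ON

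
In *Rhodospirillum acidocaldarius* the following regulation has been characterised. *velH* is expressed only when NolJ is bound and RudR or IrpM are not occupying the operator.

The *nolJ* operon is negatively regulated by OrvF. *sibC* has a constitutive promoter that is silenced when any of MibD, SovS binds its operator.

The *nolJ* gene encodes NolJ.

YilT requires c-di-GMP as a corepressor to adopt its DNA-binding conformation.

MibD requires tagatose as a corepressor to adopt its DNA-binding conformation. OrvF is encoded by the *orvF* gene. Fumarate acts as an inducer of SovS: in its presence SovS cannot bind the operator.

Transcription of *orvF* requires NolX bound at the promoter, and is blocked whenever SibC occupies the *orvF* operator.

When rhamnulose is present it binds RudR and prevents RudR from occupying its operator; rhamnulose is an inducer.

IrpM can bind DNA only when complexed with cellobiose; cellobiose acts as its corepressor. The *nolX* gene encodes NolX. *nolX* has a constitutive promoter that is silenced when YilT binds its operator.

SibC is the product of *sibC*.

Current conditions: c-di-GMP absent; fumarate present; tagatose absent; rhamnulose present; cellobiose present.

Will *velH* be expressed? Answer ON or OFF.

Rhamnulose is present, so RudR is inactive.
Cellobiose is present, so IrpM is active.
c-di-GMP is absent, so YilT is inactive.
With no repressor bound, *nolX* is transcribed.
So NolX is produced and active.
Tagatose is absent, so MibD is inactive.
Fumarate is present, so SovS is inactive.
With no repressor bound, *sibC* is transcribed.
So SibC is produced and active.
With repressor SibC bound, *orvF* is not transcribed.
So OrvF is not produced.
With no repressor bound, *nolJ* is transcribed.
So NolJ is produced and active.
With repressor IrpM bound, *velH* is not transcribed.

OFF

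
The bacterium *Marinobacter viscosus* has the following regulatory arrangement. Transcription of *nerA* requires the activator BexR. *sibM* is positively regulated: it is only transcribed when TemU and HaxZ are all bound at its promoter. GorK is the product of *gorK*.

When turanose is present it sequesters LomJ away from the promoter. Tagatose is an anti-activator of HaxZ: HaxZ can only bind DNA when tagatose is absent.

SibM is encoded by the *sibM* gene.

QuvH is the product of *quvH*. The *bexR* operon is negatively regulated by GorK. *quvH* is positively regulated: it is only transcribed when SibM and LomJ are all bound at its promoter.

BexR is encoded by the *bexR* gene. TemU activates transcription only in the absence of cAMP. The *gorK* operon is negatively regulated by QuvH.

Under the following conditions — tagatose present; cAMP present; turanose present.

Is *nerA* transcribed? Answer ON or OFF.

cAMP is present, so TemU is inactive.
Tagatose is present, so HaxZ is inactive.
Required activator TemU is absent, so *sibM* is not transcribed.
So SibM is not produced.
Turanose is present, so LomJ is inactive.
Required activator SibM is absent, so *quvH* is not transcribed.
So QuvH is not produced.
With no repressor bound, *gorK* is transcribed.
So GorK is produced and active.
With repressor GorK bound, *bexR* is not transcribed.
So BexR is not produced.
Required activator BexR is absent, so *nerA* is not transcribed.

OFF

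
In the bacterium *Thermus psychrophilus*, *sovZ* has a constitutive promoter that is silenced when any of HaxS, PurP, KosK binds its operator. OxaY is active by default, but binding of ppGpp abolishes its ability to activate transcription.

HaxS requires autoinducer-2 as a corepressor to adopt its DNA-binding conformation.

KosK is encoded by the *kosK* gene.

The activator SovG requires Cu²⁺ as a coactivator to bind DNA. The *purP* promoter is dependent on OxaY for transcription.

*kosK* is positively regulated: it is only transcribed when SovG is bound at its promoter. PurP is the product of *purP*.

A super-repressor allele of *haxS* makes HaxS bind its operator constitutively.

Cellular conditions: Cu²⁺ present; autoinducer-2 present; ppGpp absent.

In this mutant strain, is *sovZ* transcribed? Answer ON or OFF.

HaxS is constitutively active in this strain.
ppGpp is absent, so OxaY is active.
No repressor is bound and OxaY is active, so *purP* is transcribed.
So PurP is produced and active.
Cu²⁺ is present, so SovG is active.
No repressor is bound and SovG is active, so *kosK* is transcribed.
So KosK is produced and active.
With repressor HaxS bound, *sovZ* is not transcribed.

OFF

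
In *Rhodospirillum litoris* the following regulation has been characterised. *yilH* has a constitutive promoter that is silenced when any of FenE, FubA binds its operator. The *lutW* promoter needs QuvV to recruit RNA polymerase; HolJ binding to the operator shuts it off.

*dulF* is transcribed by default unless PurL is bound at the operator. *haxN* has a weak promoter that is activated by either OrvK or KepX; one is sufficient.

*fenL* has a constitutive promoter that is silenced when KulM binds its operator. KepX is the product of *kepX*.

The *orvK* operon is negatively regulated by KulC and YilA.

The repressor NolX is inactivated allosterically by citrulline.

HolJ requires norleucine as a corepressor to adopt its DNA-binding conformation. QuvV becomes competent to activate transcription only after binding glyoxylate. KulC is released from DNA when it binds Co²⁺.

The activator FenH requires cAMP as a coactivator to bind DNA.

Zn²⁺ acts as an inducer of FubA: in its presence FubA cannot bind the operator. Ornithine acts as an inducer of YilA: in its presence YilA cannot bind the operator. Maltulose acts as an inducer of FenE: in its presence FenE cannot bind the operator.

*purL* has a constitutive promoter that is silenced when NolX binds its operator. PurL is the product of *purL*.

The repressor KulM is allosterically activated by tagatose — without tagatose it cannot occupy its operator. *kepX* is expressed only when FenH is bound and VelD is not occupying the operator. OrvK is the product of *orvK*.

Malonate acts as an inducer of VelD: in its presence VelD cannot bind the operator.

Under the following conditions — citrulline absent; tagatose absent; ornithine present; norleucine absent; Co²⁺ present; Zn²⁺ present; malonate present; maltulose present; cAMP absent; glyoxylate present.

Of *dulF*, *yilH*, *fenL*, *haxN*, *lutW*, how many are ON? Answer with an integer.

5

Citrulline is absent, so NolX is active.
With repressor NolX bound, *purL* is not transcribed.
So PurL is not produced.
With no repressor bound, *dulF* is transcribed.
→ *dulF* is ON.
Maltulose is present, so FenE is inactive.
Zn²⁺ is present, so FubA is inactive.
With no repressor bound, *yilH* is transcribed.
→ *yilH* is ON.
Tagatose is absent, so KulM is inactive.
With no repressor bound, *fenL* is transcribed.
→ *fenL* is ON.
Co²⁺ is present, so KulC is inactive.
Ornithine is present, so YilA is inactive.
With no repressor bound, *orvK* is transcribed.
So OrvK is produced and active.
Malonate is present, so VelD is inactive.
cAMP is absent, so FenH is inactive.
Required activator FenH is absent, so *kepX* is not transcribed.
So KepX is not produced.
Activator OrvK is present, so *haxN* is transcribed.
→ *haxN* is ON.
Norleucine is absent, so HolJ is inactive.
Glyoxylate is present, so QuvV is active.
No repressor is bound and QuvV is active, so *lutW* is transcribed.
→ *lutW* is ON.
5 of the 5 genes are transcribed.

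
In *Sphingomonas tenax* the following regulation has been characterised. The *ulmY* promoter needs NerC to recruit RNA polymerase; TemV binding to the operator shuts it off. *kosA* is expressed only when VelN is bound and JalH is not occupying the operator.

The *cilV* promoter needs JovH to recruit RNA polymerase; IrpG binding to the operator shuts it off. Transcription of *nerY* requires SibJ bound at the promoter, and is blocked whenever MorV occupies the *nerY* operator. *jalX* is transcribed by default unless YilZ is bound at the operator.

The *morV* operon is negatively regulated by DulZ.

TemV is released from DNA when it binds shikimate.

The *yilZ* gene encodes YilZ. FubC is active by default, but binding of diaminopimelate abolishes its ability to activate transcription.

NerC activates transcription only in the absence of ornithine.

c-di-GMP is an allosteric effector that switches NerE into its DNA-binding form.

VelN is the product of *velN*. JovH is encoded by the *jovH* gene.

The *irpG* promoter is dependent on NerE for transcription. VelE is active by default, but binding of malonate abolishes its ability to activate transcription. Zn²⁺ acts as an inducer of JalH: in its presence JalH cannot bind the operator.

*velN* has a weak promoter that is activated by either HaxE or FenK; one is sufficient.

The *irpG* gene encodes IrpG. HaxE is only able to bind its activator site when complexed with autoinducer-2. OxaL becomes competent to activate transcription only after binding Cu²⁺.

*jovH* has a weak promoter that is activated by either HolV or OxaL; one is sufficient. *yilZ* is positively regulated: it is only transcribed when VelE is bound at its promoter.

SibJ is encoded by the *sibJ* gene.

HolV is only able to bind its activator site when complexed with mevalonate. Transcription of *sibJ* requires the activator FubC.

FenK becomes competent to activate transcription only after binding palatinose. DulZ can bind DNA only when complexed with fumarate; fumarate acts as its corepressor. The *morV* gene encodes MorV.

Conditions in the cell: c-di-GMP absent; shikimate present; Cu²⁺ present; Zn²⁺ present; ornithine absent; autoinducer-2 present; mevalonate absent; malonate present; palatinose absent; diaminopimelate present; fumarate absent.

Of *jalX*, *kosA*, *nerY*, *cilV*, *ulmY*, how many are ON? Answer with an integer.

Malonate is present, so VelE is inactive.
Required activator VelE is absent, so *yilZ* is not transcribed.
So YilZ is not produced.
With no repressor bound, *jalX* is transcribed.
→ *jalX* is ON.
Autoinducer-2 is present, so HaxE is active.
Palatinose is absent, so FenK is inactive.
Activator HaxE is present, so *velN* is transcribed.
So VelN is produced and active.
Zn²⁺ is present, so JalH is inactive.
No repressor is bound and VelN is active, so *kosA* is transcribed.
→ *kosA* is ON.
Diaminopimelate is present, so FubC is inactive.
Required activator FubC is absent, so *sibJ* is not transcribed.
So SibJ is not produced.
Fumarate is absent, so DulZ is inactive.
With no repressor bound, *morV* is transcribed.
So MorV is produced and active.
With repressor MorV bound, *nerY* is not transcribed.
→ *nerY* is OFF.
Mevalonate is absent, so HolV is inactive.
Cu²⁺ is present, so OxaL is active.
Activator OxaL is present, so *jovH* is transcribed.
So JovH is produced and active.
c-di-GMP is absent, so NerE is inactive.
Required activator NerE is absent, so *irpG* is not transcribed.
So IrpG is not produced.
No repressor is bound and JovH is active, so *cilV* is transcribed.
→ *cilV* is ON.
Shikimate is present, so TemV is inactive.
Ornithine is absent, so NerC is active.
No repressor is bound and NerC is active, so *ulmY* is transcribed.
→ *ulmY* is ON.
4 of the 5 genes are transcribed.

4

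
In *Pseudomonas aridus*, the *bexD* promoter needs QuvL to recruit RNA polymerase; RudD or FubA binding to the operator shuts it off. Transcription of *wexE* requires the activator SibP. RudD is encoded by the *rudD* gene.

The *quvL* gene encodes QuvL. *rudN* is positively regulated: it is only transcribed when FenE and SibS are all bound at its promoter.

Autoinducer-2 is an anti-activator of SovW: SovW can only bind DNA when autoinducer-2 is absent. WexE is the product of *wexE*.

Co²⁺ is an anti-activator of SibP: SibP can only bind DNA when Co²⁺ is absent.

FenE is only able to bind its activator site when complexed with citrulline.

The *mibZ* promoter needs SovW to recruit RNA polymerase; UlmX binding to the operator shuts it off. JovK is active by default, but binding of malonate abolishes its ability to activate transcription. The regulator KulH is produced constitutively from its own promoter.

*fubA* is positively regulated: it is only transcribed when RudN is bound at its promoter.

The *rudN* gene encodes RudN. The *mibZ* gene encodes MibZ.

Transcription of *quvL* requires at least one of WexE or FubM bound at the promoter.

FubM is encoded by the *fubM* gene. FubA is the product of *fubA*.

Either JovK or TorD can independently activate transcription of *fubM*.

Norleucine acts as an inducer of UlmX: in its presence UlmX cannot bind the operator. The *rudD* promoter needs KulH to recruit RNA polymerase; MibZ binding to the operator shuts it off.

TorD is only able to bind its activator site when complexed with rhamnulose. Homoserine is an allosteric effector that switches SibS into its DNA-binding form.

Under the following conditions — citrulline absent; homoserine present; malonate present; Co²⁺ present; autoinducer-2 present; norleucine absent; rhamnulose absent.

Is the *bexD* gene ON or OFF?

KulH is produced constitutively and is active.
Norleucine is absent, so UlmX is active.
Autoinducer-2 is present, so SovW is inactive.
With repressor UlmX bound, *mibZ* is not transcribed.
So MibZ is not produced.
No repressor is bound and KulH is active, so *rudD* is transcribed.
So RudD is produced and active.
Co²⁺ is present, so SibP is inactive.
Required activator SibP is absent, so *wexE* is not transcribed.
So WexE is not produced.
Malonate is present, so JovK is inactive.
Rhamnulose is absent, so TorD is inactive.
No activator is available at the *fubM* promoter, so *fubM* is not transcribed.
So FubM is not produced.
No activator is available at the *quvL* promoter, so *quvL* is not transcribed.
So QuvL is not produced.
Citrulline is absent, so FenE is inactive.
Homoserine is present, so SibS is active.
Required activator FenE is absent, so *rudN* is not transcribed.
So RudN is not produced.
Required activator RudN is absent, so *fubA* is not transcribed.
So FubA is not produced.
With repressor RudD bound, *bexD* is not transcribed.

OFF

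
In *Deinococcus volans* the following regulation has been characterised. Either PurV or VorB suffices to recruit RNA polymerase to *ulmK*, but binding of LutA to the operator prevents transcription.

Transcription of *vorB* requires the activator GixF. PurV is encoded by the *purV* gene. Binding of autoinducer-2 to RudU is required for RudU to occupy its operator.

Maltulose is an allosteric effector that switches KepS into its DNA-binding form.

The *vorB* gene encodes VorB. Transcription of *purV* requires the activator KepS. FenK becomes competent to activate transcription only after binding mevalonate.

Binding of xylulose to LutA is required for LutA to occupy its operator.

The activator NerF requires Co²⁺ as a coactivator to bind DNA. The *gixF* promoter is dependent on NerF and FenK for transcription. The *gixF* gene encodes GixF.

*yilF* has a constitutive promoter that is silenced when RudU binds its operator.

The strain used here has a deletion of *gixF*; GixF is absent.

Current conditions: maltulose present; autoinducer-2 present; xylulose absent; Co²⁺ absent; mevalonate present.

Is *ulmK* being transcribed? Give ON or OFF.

Maltulose is present, so KepS is active.
No repressor is bound and KepS is active, so *purV* is transcribed.
So PurV is produced and active.
GixF is non-functional in this strain, so it has no effect.
Required activator GixF is absent, so *vorB* is not transcribed.
So VorB is not produced.
Xylulose is absent, so LutA is inactive.
Activator PurV is present, so *ulmK* is transcribed.

ON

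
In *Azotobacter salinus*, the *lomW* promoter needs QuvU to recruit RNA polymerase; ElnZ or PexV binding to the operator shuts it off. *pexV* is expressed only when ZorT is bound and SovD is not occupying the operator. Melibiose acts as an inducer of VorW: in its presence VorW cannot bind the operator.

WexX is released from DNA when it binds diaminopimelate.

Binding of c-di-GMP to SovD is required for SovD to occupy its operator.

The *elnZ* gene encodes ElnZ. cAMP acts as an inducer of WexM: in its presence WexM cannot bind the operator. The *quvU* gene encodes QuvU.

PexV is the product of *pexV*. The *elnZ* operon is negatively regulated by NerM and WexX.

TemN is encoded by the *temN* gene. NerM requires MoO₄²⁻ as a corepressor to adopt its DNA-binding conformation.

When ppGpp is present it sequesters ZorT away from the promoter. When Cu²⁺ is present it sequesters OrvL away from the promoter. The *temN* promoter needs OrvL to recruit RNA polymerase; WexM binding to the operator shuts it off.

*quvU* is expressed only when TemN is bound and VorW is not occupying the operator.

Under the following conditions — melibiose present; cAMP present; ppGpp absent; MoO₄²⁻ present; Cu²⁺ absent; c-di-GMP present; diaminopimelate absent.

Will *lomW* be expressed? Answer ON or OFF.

ON

MoO₄²⁻ is present, so NerM is active.
Diaminopimelate is absent, so WexX is active.
With repressor NerM bound, *elnZ* is not transcribed.
So ElnZ is not produced.
Melibiose is present, so VorW is inactive.
cAMP is present, so WexM is inactive.
Cu²⁺ is absent, so OrvL is active.
No repressor is bound and OrvL is active, so *temN* is transcribed.
So TemN is produced and active.
No repressor is bound and TemN is active, so *quvU* is transcribed.
So QuvU is produced and active.
c-di-GMP is present, so SovD is active.
ppGpp is absent, so ZorT is active.
With repressor SovD bound, *pexV* is not transcribed.
So PexV is not produced.
No repressor is bound and QuvU is active, so *lomW* is transcribed.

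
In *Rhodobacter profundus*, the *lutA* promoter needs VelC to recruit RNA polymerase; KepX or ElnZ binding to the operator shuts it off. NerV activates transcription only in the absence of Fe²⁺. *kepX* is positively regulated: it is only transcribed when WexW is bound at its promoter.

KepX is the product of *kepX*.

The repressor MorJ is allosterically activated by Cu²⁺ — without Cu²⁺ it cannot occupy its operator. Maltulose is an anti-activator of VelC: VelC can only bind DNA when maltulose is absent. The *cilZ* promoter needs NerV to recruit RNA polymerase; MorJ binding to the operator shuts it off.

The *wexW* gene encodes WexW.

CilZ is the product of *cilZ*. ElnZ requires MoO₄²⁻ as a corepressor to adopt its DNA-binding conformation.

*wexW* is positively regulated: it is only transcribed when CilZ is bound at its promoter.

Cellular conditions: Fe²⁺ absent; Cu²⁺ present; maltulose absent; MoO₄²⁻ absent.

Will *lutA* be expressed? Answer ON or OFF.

ON

Cu²⁺ is present, so MorJ is active.
Fe²⁺ is absent, so NerV is active.
With repressor MorJ bound, *cilZ* is not transcribed.
So CilZ is not produced.
Required activator CilZ is absent, so *wexW* is not transcribed.
So WexW is not produced.
Required activator WexW is absent, so *kepX* is not transcribed.
So KepX is not produced.
MoO₄²⁻ is absent, so ElnZ is inactive.
Maltulose is absent, so VelC is active.
No repressor is bound and VelC is active, so *lutA* is transcribed.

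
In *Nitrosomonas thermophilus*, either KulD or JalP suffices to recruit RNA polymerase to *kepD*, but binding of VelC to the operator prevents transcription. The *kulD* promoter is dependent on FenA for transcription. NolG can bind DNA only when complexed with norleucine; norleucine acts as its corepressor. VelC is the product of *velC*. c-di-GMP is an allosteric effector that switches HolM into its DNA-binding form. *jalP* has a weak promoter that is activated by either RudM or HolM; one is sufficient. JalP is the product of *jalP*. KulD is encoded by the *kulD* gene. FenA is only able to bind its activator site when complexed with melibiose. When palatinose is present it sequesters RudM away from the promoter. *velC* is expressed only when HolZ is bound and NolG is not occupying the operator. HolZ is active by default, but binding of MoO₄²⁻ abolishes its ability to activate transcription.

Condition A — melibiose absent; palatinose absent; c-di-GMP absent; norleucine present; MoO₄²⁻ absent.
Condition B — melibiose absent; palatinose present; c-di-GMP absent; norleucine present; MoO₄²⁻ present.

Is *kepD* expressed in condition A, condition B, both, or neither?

A only

Condition A:
Melibiose is absent, so FenA is inactive.
Required activator FenA is absent, so *kulD* is not transcribed.
So KulD is not produced.
Palatinose is absent, so RudM is active.
c-di-GMP is absent, so HolM is inactive.
Activator RudM is present, so *jalP* is transcribed.
So JalP is produced and active.
Norleucine is present, so NolG is active.
MoO₄²⁻ is absent, so HolZ is active.
With repressor NolG bound, *velC* is not transcribed.
So VelC is not produced.
Activator JalP is present, so *kepD* is transcribed.
→ *kepD* is ON in A.
Condition B:
Melibiose is absent, so FenA is inactive.
Required activator FenA is absent, so *kulD* is not transcribed.
So KulD is not produced.
Palatinose is present, so RudM is inactive.
c-di-GMP is absent, so HolM is inactive.
No activator is available at the *jalP* promoter, so *jalP* is not transcribed.
So JalP is not produced.
Norleucine is present, so NolG is active.
MoO₄²⁻ is present, so HolZ is inactive.
With repressor NolG bound, *velC* is not transcribed.
So VelC is not produced.
No activator is available at the *kepD* promoter, so *kepD* is not transcribed.
→ *kepD* is OFF in B.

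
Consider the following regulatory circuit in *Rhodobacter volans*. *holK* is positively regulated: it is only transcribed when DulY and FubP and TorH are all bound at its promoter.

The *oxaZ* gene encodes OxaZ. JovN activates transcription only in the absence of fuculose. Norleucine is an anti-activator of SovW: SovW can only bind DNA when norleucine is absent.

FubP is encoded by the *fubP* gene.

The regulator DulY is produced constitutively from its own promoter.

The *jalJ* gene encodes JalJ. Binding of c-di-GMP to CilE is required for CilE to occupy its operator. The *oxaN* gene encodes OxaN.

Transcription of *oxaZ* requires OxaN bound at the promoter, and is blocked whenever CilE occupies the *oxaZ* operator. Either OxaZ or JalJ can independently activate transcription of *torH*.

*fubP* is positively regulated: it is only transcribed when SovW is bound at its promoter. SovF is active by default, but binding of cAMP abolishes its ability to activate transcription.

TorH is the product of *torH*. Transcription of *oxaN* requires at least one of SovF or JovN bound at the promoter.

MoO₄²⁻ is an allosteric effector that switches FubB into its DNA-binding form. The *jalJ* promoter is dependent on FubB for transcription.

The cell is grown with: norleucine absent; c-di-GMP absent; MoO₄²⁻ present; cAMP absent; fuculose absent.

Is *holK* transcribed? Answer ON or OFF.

ON

DulY is produced constitutively and is active.
Norleucine is absent, so SovW is active.
No repressor is bound and SovW is active, so *fubP* is transcribed.
So FubP is produced and active.
cAMP is absent, so SovF is active.
Fuculose is absent, so JovN is active.
Activator SovF is present, so *oxaN* is transcribed.
So OxaN is produced and active.
c-di-GMP is absent, so CilE is inactive.
No repressor is bound and OxaN is active, so *oxaZ* is transcribed.
So OxaZ is produced and active.
MoO₄²⁻ is present, so FubB is active.
No repressor is bound and FubB is active, so *jalJ* is transcribed.
So JalJ is produced and active.
Activator OxaZ is present, so *torH* is transcribed.
So TorH is produced and active.
No repressor is bound and DulY and FubP and TorH are active, so *holK* is transcribed.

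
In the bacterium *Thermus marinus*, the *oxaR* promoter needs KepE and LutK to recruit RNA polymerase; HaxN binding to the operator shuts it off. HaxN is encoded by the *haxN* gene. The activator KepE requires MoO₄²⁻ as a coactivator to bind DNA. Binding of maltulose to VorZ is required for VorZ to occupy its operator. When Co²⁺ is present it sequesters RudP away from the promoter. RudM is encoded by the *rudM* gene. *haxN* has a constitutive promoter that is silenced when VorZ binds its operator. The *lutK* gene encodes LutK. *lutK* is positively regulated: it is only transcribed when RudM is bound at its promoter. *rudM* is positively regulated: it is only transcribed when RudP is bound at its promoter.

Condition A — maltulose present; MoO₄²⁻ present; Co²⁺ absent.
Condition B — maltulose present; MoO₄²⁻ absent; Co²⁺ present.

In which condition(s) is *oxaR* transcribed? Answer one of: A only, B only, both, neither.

Condition A:
Maltulose is present, so VorZ is active.
With repressor VorZ bound, *haxN* is not transcribed.
So HaxN is not produced.
MoO₄²⁻ is present, so KepE is active.
Co²⁺ is absent, so RudP is active.
No repressor is bound and RudP is active, so *rudM* is transcribed.
So RudM is produced and active.
No repressor is bound and RudM is active, so *lutK* is transcribed.
So LutK is produced and active.
No repressor is bound and KepE and LutK are active, so *oxaR* is transcribed.
→ *oxaR* is ON in A.
Condition B:
Maltulose is present, so VorZ is active.
With repressor VorZ bound, *haxN* is not transcribed.
So HaxN is not produced.
MoO₄²⁻ is absent, so KepE is inactive.
Co²⁺ is present, so RudP is inactive.
Required activator RudP is absent, so *rudM* is not transcribed.
So RudM is not produced.
Required activator RudM is absent, so *lutK* is not transcribed.
So LutK is not produced.
Required activator KepE is absent, so *oxaR* is not transcribed.
→ *oxaR* is OFF in B.

A only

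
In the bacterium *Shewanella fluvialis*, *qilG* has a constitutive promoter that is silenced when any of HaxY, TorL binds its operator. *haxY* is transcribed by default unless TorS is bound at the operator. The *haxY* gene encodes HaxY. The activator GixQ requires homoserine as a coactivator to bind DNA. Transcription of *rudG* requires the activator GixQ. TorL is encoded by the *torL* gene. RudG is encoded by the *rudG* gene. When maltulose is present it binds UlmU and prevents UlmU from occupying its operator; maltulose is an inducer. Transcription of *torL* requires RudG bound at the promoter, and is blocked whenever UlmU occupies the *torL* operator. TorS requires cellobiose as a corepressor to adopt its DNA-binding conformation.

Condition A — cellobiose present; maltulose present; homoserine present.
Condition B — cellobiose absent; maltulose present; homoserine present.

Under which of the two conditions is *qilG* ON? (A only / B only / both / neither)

neither

Condition A:
Cellobiose is present, so TorS is active.
With repressor TorS bound, *haxY* is not transcribed.
So HaxY is not produced.
Maltulose is present, so UlmU is inactive.
Homoserine is present, so GixQ is active.
No repressor is bound and GixQ is active, so *rudG* is transcribed.
So RudG is produced and active.
No repressor is bound and RudG is active, so *torL* is transcribed.
So TorL is produced and active.
With repressor TorL bound, *qilG* is not transcribed.
→ *qilG* is OFF in A.
Condition B:
Cellobiose is absent, so TorS is inactive.
With no repressor bound, *haxY* is transcribed.
So HaxY is produced and active.
Maltulose is present, so UlmU is inactive.
Homoserine is present, so GixQ is active.
No repressor is bound and GixQ is active, so *rudG* is transcribed.
So RudG is produced and active.
No repressor is bound and RudG is active, so *torL* is transcribed.
So TorL is produced and active.
With repressor HaxY bound, *qilG* is not transcribed.
→ *qilG* is OFF in B.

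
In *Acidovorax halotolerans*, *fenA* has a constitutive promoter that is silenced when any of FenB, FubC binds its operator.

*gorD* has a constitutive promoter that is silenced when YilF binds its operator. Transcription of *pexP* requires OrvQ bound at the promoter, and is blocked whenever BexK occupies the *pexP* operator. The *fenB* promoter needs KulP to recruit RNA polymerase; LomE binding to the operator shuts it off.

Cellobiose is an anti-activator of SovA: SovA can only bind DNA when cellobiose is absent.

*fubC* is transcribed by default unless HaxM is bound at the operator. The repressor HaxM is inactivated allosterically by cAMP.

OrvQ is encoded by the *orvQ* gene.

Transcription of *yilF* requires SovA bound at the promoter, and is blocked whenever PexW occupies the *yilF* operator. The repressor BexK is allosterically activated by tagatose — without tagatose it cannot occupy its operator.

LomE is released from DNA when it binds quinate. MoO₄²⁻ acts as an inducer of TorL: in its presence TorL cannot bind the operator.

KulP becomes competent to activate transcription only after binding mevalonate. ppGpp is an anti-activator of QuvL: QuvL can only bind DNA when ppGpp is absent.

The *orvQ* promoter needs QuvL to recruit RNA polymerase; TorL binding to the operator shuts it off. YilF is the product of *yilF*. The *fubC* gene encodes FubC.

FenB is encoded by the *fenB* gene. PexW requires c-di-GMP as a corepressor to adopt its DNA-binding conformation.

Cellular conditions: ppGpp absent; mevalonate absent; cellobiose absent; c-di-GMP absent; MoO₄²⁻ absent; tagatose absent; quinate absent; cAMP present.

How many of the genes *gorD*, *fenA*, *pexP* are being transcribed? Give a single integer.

Cellobiose is absent, so SovA is active.
c-di-GMP is absent, so PexW is inactive.
No repressor is bound and SovA is active, so *yilF* is transcribed.
So YilF is produced and active.
With repressor YilF bound, *gorD* is not transcribed.
→ *gorD* is OFF.
Quinate is absent, so LomE is active.
Mevalonate is absent, so KulP is inactive.
With repressor LomE bound, *fenB* is not transcribed.
So FenB is not produced.
cAMP is present, so HaxM is inactive.
With no repressor bound, *fubC* is transcribed.
So FubC is produced and active.
With repressor FubC bound, *fenA* is not transcribed.
→ *fenA* is OFF.
MoO₄²⁻ is absent, so TorL is active.
ppGpp is absent, so QuvL is active.
With repressor TorL bound, *orvQ* is not transcribed.
So OrvQ is not produced.
Tagatose is absent, so BexK is inactive.
Required activator OrvQ is absent, so *pexP* is not transcribed.
→ *pexP* is OFF.
0 of the 3 genes are transcribed.

0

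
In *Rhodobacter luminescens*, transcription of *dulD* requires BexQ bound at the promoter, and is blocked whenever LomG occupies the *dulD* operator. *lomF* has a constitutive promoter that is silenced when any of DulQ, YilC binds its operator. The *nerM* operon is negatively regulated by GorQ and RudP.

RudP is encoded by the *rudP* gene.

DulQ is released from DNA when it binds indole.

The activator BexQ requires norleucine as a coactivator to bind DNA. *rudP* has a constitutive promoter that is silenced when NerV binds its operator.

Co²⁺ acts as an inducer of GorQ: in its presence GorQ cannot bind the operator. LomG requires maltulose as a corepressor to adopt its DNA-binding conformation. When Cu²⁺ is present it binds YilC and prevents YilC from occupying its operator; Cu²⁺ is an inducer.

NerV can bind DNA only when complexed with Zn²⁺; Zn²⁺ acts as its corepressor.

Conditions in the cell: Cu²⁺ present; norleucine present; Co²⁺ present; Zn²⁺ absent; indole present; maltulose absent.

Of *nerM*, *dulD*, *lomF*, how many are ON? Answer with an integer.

2

Co²⁺ is present, so GorQ is inactive.
Zn²⁺ is absent, so NerV is inactive.
With no repressor bound, *rudP* is transcribed.
So RudP is produced and active.
With repressor RudP bound, *nerM* is not transcribed.
→ *nerM* is OFF.
Maltulose is absent, so LomG is inactive.
Norleucine is present, so BexQ is active.
No repressor is bound and BexQ is active, so *dulD* is transcribed.
→ *dulD* is ON.
Indole is present, so DulQ is inactive.
Cu²⁺ is present, so YilC is inactive.
With no repressor bound, *lomF* is transcribed.
→ *lomF* is ON.
2 of the 3 genes are transcribed.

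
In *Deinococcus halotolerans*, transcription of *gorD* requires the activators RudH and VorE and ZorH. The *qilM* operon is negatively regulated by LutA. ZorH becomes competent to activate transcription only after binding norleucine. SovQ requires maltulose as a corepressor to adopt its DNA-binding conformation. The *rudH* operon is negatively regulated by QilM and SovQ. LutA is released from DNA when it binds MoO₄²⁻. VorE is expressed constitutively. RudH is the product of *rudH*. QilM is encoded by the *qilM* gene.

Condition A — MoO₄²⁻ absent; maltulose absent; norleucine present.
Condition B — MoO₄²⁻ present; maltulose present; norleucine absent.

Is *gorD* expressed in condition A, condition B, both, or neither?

Condition A:
MoO₄²⁻ is absent, so LutA is active.
With repressor LutA bound, *qilM* is not transcribed.
So QilM is not produced.
Maltulose is absent, so SovQ is inactive.
With no repressor bound, *rudH* is transcribed.
So RudH is produced and active.
VorE is produced constitutively and is active.
Norleucine is present, so ZorH is active.
No repressor is bound and RudH and VorE and ZorH are active, so *gorD* is transcribed.
→ *gorD* is ON in A.
Condition B:
MoO₄²⁻ is present, so LutA is inactive.
With no repressor bound, *qilM* is transcribed.
So QilM is produced and active.
Maltulose is present, so SovQ is active.
With repressor QilM bound, *rudH* is not transcribed.
So RudH is not produced.
VorE is produced constitutively and is active.
Norleucine is absent, so ZorH is inactive.
Required activator RudH is absent, so *gorD* is not transcribed.
→ *gorD* is OFF in B.

A only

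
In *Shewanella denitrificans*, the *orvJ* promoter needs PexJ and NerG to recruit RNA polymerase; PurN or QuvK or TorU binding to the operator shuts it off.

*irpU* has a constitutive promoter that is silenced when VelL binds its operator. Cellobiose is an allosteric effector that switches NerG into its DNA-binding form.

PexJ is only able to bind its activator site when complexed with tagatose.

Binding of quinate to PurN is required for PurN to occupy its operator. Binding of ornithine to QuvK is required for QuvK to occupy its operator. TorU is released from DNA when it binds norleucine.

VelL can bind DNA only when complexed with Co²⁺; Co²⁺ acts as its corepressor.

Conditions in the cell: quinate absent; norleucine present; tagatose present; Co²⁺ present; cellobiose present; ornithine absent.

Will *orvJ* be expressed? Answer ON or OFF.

Quinate is absent, so PurN is inactive.
Tagatose is present, so PexJ is active.
Ornithine is absent, so QuvK is inactive.
Norleucine is present, so TorU is inactive.
Cellobiose is present, so NerG is active.
No repressor is bound and PexJ and NerG are active, so *orvJ* is transcribed.

ON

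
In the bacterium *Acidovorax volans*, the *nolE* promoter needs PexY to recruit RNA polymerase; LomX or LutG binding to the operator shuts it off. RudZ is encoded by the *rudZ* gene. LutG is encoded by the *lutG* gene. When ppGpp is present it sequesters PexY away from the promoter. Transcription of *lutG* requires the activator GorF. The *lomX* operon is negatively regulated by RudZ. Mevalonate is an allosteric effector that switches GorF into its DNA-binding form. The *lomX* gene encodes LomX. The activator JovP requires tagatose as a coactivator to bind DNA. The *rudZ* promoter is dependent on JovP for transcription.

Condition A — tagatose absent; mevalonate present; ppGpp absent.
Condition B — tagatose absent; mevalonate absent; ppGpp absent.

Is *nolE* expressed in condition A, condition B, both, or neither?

neither

Condition A:
Tagatose is absent, so JovP is inactive.
Required activator JovP is absent, so *rudZ* is not transcribed.
So RudZ is not produced.
With no repressor bound, *lomX* is transcribed.
So LomX is produced and active.
Mevalonate is present, so GorF is active.
No repressor is bound and GorF is active, so *lutG* is transcribed.
So LutG is produced and active.
ppGpp is absent, so PexY is active.
With repressor LomX bound, *nolE* is not transcribed.
→ *nolE* is OFF in A.
Condition B:
Tagatose is absent, so JovP is inactive.
Required activator JovP is absent, so *rudZ* is not transcribed.
So RudZ is not produced.
With no repressor bound, *lomX* is transcribed.
So LomX is produced and active.
Mevalonate is absent, so GorF is inactive.
Required activator GorF is absent, so *lutG* is not transcribed.
So LutG is not produced.
ppGpp is absent, so PexY is active.
With repressor LomX bound, *nolE* is not transcribed.
→ *nolE* is OFF in B.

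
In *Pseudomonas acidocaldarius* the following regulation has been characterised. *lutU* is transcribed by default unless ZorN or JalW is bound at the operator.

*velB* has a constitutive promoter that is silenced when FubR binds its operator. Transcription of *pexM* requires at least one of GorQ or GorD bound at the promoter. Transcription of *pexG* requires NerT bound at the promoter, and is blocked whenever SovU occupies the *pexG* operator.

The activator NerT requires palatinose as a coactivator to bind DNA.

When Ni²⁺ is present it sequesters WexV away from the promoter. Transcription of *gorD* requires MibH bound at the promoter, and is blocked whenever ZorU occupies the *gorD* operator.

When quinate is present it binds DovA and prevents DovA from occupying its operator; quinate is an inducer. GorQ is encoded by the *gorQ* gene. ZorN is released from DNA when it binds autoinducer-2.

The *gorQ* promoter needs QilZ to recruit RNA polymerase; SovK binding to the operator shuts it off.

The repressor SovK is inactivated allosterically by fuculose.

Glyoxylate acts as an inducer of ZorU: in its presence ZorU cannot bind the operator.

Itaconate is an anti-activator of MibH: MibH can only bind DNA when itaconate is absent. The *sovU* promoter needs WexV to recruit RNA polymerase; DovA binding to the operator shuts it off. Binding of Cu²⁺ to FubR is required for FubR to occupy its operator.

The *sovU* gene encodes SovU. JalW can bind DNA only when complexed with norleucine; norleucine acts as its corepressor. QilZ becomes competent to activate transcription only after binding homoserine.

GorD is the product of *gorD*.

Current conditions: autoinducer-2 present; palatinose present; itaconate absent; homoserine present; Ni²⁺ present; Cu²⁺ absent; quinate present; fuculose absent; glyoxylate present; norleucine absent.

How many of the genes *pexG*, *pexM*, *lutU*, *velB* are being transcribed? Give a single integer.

Palatinose is present, so NerT is active.
Ni²⁺ is present, so WexV is inactive.
Quinate is present, so DovA is inactive.
Required activator WexV is absent, so *sovU* is not transcribed.
So SovU is not produced.
No repressor is bound and NerT is active, so *pexG* is transcribed.
→ *pexG* is ON.
Homoserine is present, so QilZ is active.
Fuculose is absent, so SovK is active.
With repressor SovK bound, *gorQ* is not transcribed.
So GorQ is not produced.
Itaconate is absent, so MibH is active.
Glyoxylate is present, so ZorU is inactive.
No repressor is bound and MibH is active, so *gorD* is transcribed.
So GorD is produced and active.
Activator GorD is present, so *pexM* is transcribed.
→ *pexM* is ON.
Autoinducer-2 is present, so ZorN is inactive.
Norleucine is absent, so JalW is inactive.
With no repressor bound, *lutU* is transcribed.
→ *lutU* is ON.
Cu²⁺ is absent, so FubR is inactive.
With no repressor bound, *velB* is transcribed.
→ *velB* is ON.
4 of the 4 genes are transcribed.

4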